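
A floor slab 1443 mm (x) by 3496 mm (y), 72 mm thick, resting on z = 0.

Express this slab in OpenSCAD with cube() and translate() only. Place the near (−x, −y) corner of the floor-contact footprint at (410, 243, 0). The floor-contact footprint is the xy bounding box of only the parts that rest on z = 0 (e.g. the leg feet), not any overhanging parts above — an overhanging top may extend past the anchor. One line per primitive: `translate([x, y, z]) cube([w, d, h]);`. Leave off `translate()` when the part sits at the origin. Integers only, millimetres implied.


translate([410, 243, 0]) cube([1443, 3496, 72]);


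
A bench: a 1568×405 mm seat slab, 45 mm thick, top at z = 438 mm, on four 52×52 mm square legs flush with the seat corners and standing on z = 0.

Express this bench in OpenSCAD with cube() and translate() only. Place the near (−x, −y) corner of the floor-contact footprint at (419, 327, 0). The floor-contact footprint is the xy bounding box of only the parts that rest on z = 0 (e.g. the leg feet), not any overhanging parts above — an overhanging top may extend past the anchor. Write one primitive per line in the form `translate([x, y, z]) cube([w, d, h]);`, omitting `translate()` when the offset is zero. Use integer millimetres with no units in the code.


translate([419, 327, 393]) cube([1568, 405, 45]);
translate([419, 327, 0]) cube([52, 52, 393]);
translate([419, 680, 0]) cube([52, 52, 393]);
translate([1935, 327, 0]) cube([52, 52, 393]);
translate([1935, 680, 0]) cube([52, 52, 393]);


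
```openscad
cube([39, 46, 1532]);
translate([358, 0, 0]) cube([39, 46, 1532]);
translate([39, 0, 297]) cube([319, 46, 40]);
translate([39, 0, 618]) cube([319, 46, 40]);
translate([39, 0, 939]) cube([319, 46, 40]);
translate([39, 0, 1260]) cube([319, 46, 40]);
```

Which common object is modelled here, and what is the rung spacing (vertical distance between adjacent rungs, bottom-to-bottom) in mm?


A ladder. The rung spacing is 321 mm.

Two tall 39×46 posts with 4 short bars between them — a ladder. Adjacent rungs sit at z = 297 and z = 618, so the spacing is 618 − 297 = 321 mm.


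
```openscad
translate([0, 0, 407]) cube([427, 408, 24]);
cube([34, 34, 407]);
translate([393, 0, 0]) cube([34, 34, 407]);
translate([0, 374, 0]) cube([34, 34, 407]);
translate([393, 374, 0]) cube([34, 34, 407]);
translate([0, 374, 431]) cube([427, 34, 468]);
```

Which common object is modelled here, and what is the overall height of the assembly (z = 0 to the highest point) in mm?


A chair. The overall height is 899 mm.

A slab on four corner posts with a tall panel at the back — a chair. The seat slab sits at z = 407 with thickness 24, and the 468 mm backrest starts at the seat top, so the overall height is 407 + 24 + 468 = 899 mm.


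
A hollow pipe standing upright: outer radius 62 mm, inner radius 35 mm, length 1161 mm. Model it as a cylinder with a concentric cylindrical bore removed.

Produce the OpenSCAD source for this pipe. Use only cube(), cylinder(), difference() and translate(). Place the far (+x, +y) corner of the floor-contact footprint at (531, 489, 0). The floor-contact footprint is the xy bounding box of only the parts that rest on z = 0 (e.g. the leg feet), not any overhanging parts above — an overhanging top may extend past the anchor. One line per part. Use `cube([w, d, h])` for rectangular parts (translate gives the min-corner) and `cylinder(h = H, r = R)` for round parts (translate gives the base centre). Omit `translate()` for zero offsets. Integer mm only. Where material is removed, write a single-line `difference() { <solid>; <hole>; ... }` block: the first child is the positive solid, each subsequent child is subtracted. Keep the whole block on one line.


difference() { translate([469, 427, 0]) cylinder(h = 1161, r = 62); translate([469, 427, 0]) cylinder(h = 1161, r = 35); }


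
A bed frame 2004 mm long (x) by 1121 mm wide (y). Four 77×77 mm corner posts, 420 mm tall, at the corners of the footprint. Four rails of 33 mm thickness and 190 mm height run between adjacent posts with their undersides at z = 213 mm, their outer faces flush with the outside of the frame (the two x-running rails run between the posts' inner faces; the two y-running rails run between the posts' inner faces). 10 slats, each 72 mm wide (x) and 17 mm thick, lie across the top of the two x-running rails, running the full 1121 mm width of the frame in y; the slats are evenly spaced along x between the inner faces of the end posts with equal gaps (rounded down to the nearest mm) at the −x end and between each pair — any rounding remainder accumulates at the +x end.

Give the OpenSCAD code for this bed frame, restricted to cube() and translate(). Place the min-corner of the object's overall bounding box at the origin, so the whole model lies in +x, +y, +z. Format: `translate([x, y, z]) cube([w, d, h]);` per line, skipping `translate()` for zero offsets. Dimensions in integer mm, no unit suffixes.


cube([77, 77, 420]);
translate([0, 1044, 0]) cube([77, 77, 420]);
translate([1927, 0, 0]) cube([77, 77, 420]);
translate([1927, 1044, 0]) cube([77, 77, 420]);
translate([77, 0, 213]) cube([1850, 33, 190]);
translate([77, 1088, 213]) cube([1850, 33, 190]);
translate([0, 77, 213]) cube([33, 967, 190]);
translate([1971, 77, 213]) cube([33, 967, 190]);
translate([179, 0, 403]) cube([72, 1121, 17]);
translate([353, 0, 403]) cube([72, 1121, 17]);
translate([527, 0, 403]) cube([72, 1121, 17]);
translate([701, 0, 403]) cube([72, 1121, 17]);
translate([875, 0, 403]) cube([72, 1121, 17]);
translate([1049, 0, 403]) cube([72, 1121, 17]);
translate([1223, 0, 403]) cube([72, 1121, 17]);
translate([1397, 0, 403]) cube([72, 1121, 17]);
translate([1571, 0, 403]) cube([72, 1121, 17]);
translate([1745, 0, 403]) cube([72, 1121, 17]);


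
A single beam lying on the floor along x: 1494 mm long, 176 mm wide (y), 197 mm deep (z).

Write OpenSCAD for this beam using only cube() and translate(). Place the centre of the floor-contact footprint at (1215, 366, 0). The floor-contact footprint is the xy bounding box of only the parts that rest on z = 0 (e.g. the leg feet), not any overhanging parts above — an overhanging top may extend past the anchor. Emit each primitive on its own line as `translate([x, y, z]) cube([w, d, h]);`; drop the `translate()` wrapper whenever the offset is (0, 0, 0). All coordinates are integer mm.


translate([468, 278, 0]) cube([1494, 176, 197]);


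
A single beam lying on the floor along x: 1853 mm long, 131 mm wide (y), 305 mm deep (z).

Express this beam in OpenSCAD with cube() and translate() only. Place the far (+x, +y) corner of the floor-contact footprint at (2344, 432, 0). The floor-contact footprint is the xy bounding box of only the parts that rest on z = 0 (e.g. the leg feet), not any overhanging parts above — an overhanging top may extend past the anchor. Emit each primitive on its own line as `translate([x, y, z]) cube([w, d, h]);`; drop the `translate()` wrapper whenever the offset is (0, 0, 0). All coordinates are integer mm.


translate([491, 301, 0]) cube([1853, 131, 305]);


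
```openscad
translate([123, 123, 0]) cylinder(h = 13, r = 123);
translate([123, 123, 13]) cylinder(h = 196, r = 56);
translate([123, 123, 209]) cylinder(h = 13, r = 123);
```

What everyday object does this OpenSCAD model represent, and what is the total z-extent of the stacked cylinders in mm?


A spool. The overall height is 222 mm.

Three coaxial cylinders, large–small–large — a spool. Two 13 mm flanges and a 196 mm core give 13 + 196 + 13 = 222 mm.


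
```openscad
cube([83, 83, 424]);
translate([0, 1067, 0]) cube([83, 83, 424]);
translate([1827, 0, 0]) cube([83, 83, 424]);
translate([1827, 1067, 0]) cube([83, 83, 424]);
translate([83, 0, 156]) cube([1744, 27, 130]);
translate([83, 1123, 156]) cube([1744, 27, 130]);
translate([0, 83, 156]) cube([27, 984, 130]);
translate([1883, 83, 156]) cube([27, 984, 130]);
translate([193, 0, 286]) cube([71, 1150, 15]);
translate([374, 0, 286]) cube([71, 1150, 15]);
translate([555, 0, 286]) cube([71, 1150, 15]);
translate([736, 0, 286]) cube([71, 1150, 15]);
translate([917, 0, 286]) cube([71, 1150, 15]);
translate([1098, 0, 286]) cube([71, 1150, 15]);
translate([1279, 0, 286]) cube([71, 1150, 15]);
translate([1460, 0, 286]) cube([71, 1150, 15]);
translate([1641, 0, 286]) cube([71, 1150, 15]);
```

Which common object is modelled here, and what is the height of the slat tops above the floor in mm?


A bed frame. The slat-top height is 301 mm.

Four posts, four rails, and a row of slats — a bed frame. Slats sit on the rails at z = 156 + 130 = 286; with slat thickness 15, the top is 301 mm.


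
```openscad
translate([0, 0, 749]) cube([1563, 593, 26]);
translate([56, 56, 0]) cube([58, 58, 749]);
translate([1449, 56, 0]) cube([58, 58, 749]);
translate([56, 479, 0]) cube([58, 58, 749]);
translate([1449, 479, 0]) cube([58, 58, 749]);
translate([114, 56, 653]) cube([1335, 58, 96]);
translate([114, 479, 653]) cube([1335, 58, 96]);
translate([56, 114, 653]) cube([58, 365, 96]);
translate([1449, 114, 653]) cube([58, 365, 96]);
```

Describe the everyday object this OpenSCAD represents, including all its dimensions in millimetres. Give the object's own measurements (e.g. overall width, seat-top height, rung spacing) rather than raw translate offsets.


A table: top 1563 mm (x) × 593 mm (y), 26 mm thick, upper face at z = 775 mm, on four 58×58 mm square legs, each inset 56 mm from the nearest pair of top edges from z = 0 to the bottom of the top. Four apron rails, 58 mm thick and 96 mm tall, run between adjacent legs with their top edges flush with the underside of the top and their outer faces flush with the legs' outer faces.


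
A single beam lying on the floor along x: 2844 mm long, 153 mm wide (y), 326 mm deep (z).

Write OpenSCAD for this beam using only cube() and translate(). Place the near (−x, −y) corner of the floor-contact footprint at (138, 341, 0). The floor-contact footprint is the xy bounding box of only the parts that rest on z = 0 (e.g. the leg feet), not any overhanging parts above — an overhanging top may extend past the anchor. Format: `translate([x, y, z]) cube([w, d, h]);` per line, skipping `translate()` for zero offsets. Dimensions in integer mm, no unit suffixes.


translate([138, 341, 0]) cube([2844, 153, 326]);


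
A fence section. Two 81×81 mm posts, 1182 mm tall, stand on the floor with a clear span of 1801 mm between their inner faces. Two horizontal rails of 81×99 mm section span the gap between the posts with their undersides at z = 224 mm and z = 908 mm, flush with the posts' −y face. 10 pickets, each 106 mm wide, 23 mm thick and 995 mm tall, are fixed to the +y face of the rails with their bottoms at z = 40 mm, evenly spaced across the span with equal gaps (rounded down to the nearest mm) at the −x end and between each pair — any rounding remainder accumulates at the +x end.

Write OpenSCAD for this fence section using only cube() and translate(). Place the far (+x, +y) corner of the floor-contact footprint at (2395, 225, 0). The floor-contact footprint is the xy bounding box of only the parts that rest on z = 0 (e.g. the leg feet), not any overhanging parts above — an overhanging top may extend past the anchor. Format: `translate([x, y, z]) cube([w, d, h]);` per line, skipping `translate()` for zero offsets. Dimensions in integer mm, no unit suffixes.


translate([432, 144, 0]) cube([81, 81, 1182]);
translate([2314, 144, 0]) cube([81, 81, 1182]);
translate([513, 144, 224]) cube([1801, 81, 99]);
translate([513, 144, 908]) cube([1801, 81, 99]);
translate([580, 225, 40]) cube([106, 23, 995]);
translate([753, 225, 40]) cube([106, 23, 995]);
translate([926, 225, 40]) cube([106, 23, 995]);
translate([1099, 225, 40]) cube([106, 23, 995]);
translate([1272, 225, 40]) cube([106, 23, 995]);
translate([1445, 225, 40]) cube([106, 23, 995]);
translate([1618, 225, 40]) cube([106, 23, 995]);
translate([1791, 225, 40]) cube([106, 23, 995]);
translate([1964, 225, 40]) cube([106, 23, 995]);
translate([2137, 225, 40]) cube([106, 23, 995]);


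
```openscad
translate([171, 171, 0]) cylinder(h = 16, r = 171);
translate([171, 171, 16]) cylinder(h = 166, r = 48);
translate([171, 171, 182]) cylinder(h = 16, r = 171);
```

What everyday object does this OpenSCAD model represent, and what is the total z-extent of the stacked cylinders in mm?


A spool. The overall height is 198 mm.

Three coaxial cylinders, large–small–large — a spool. Two 16 mm flanges and a 166 mm core give 16 + 166 + 16 = 198 mm.


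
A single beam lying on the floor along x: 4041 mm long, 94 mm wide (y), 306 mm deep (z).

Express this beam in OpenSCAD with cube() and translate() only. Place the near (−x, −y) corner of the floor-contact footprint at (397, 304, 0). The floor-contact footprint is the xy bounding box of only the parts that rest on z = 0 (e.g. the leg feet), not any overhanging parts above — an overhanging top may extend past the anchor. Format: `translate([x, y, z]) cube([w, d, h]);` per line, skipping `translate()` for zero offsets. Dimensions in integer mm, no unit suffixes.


translate([397, 304, 0]) cube([4041, 94, 306]);


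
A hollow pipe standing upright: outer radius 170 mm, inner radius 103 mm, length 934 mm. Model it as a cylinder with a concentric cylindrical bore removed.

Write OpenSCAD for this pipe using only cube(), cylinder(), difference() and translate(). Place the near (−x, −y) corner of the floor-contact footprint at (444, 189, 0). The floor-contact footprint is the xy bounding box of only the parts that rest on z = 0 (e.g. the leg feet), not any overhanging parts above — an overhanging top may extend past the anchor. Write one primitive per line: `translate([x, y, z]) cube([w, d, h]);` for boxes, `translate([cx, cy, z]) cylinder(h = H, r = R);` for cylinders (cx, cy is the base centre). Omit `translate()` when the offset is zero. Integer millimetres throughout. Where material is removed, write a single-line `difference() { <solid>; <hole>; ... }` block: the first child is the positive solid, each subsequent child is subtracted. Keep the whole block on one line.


difference() { translate([614, 359, 0]) cylinder(h = 934, r = 170); translate([614, 359, 0]) cylinder(h = 934, r = 103); }


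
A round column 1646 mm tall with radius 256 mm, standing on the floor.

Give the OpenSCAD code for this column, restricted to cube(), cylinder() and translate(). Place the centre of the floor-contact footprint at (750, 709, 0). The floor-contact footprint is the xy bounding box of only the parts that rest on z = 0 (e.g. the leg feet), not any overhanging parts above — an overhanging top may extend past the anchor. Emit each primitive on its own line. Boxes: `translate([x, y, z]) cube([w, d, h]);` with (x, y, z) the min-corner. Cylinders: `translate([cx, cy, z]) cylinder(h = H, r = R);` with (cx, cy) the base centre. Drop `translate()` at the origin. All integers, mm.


translate([750, 709, 0]) cylinder(h = 1646, r = 256);


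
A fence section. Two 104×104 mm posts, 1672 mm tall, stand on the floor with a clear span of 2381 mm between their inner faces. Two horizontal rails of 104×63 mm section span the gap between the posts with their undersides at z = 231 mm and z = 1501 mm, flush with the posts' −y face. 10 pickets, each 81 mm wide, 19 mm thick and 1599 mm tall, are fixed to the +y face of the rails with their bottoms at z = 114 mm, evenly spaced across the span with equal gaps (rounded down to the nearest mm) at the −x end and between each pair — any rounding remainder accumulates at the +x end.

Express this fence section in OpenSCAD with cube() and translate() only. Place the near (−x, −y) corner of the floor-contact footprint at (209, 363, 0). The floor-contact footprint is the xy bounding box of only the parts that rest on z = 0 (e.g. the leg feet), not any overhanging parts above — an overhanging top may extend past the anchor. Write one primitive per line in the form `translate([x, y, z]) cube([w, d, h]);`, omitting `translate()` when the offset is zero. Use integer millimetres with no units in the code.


translate([209, 363, 0]) cube([104, 104, 1672]);
translate([2694, 363, 0]) cube([104, 104, 1672]);
translate([313, 363, 231]) cube([2381, 104, 63]);
translate([313, 363, 1501]) cube([2381, 104, 63]);
translate([455, 467, 114]) cube([81, 19, 1599]);
translate([678, 467, 114]) cube([81, 19, 1599]);
translate([901, 467, 114]) cube([81, 19, 1599]);
translate([1124, 467, 114]) cube([81, 19, 1599]);
translate([1347, 467, 114]) cube([81, 19, 1599]);
translate([1570, 467, 114]) cube([81, 19, 1599]);
translate([1793, 467, 114]) cube([81, 19, 1599]);
translate([2016, 467, 114]) cube([81, 19, 1599]);
translate([2239, 467, 114]) cube([81, 19, 1599]);
translate([2462, 467, 114]) cube([81, 19, 1599]);


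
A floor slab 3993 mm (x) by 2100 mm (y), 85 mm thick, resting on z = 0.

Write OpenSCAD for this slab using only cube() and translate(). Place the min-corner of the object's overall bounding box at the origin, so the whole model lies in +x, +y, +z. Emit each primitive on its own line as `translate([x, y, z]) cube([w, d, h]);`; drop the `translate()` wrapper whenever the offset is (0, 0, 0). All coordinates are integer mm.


cube([3993, 2100, 85]);


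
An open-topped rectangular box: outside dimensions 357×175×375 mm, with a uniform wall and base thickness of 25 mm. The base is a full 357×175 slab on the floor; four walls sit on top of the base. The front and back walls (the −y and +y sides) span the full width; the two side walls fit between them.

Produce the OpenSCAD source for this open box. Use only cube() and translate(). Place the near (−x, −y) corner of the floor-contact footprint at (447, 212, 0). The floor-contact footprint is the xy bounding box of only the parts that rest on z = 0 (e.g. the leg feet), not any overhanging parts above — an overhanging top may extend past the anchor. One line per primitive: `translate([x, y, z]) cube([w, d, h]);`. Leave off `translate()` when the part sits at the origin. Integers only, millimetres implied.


translate([447, 212, 0]) cube([357, 175, 25]);
translate([447, 212, 25]) cube([357, 25, 350]);
translate([447, 362, 25]) cube([357, 25, 350]);
translate([447, 237, 25]) cube([25, 125, 350]);
translate([779, 237, 25]) cube([25, 125, 350]);


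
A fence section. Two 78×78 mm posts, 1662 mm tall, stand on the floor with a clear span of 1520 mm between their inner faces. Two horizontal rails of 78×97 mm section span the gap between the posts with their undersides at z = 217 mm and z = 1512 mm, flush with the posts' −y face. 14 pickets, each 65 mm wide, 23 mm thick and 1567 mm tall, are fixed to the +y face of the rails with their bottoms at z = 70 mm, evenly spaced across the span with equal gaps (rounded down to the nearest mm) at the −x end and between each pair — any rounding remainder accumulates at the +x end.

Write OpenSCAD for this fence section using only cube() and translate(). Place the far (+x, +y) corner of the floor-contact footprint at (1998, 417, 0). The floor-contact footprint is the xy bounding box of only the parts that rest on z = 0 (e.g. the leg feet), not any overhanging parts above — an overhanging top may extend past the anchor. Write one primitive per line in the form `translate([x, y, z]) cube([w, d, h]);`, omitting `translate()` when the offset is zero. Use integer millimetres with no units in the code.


translate([322, 339, 0]) cube([78, 78, 1662]);
translate([1920, 339, 0]) cube([78, 78, 1662]);
translate([400, 339, 217]) cube([1520, 78, 97]);
translate([400, 339, 1512]) cube([1520, 78, 97]);
translate([440, 417, 70]) cube([65, 23, 1567]);
translate([545, 417, 70]) cube([65, 23, 1567]);
translate([650, 417, 70]) cube([65, 23, 1567]);
translate([755, 417, 70]) cube([65, 23, 1567]);
translate([860, 417, 70]) cube([65, 23, 1567]);
translate([965, 417, 70]) cube([65, 23, 1567]);
translate([1070, 417, 70]) cube([65, 23, 1567]);
translate([1175, 417, 70]) cube([65, 23, 1567]);
translate([1280, 417, 70]) cube([65, 23, 1567]);
translate([1385, 417, 70]) cube([65, 23, 1567]);
translate([1490, 417, 70]) cube([65, 23, 1567]);
translate([1595, 417, 70]) cube([65, 23, 1567]);
translate([1700, 417, 70]) cube([65, 23, 1567]);
translate([1805, 417, 70]) cube([65, 23, 1567]);


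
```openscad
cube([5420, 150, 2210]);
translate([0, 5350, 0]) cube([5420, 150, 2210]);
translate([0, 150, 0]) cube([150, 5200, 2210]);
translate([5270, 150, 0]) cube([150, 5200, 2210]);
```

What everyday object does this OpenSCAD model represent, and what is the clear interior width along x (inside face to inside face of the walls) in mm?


A house (or room) frame. The interior width is 5120 mm.

Four 2210 mm walls enclosing a rectangle with no floor or roof — a room or house frame. Outside width is 5420 mm and wall thickness is 150 mm, so the interior width is 5420 − 2 × 150 = 5120 mm.


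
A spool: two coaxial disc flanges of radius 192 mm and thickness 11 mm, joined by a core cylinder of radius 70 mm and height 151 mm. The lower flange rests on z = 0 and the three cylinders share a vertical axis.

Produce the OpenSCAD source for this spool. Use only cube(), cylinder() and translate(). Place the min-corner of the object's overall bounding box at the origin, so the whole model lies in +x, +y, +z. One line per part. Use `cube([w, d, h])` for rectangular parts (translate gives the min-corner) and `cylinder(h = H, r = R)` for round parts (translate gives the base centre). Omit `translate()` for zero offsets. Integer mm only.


translate([192, 192, 0]) cylinder(h = 11, r = 192);
translate([192, 192, 11]) cylinder(h = 151, r = 70);
translate([192, 192, 162]) cylinder(h = 11, r = 192);


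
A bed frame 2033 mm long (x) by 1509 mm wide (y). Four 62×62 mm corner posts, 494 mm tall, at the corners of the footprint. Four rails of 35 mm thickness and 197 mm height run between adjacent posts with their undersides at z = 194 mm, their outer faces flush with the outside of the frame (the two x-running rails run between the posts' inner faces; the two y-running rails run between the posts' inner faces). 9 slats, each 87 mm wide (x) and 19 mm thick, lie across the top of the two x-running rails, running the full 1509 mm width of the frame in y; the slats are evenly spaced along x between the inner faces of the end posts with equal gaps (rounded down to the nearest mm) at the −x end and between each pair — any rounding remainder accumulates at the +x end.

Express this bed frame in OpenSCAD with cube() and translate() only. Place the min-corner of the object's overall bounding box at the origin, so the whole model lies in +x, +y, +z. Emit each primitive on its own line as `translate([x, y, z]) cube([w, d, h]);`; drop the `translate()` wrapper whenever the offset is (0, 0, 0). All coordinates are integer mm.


// slat z = rail_z + rail_h = 194 + 197 = 391
// slat gap = ⌊(1909 − 9·87) / 10⌋ = 112
cube([62, 62, 494]);
translate([0, 1447, 0]) cube([62, 62, 494]);
translate([1971, 0, 0]) cube([62, 62, 494]);
translate([1971, 1447, 0]) cube([62, 62, 494]);
translate([62, 0, 194]) cube([1909, 35, 197]);
translate([62, 1474, 194]) cube([1909, 35, 197]);
translate([0, 62, 194]) cube([35, 1385, 197]);
translate([1998, 62, 194]) cube([35, 1385, 197]);
translate([174, 0, 391]) cube([87, 1509, 19]);
translate([373, 0, 391]) cube([87, 1509, 19]);
translate([572, 0, 391]) cube([87, 1509, 19]);
translate([771, 0, 391]) cube([87, 1509, 19]);
translate([970, 0, 391]) cube([87, 1509, 19]);
translate([1169, 0, 391]) cube([87, 1509, 19]);
translate([1368, 0, 391]) cube([87, 1509, 19]);
translate([1567, 0, 391]) cube([87, 1509, 19]);
translate([1766, 0, 391]) cube([87, 1509, 19]);


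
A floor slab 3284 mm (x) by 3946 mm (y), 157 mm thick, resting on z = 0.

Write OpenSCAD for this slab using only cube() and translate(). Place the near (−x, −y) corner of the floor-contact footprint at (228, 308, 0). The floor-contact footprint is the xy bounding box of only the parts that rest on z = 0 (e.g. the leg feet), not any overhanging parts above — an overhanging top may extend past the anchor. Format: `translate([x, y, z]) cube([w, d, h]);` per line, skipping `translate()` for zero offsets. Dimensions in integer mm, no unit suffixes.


translate([228, 308, 0]) cube([3284, 3946, 157]);


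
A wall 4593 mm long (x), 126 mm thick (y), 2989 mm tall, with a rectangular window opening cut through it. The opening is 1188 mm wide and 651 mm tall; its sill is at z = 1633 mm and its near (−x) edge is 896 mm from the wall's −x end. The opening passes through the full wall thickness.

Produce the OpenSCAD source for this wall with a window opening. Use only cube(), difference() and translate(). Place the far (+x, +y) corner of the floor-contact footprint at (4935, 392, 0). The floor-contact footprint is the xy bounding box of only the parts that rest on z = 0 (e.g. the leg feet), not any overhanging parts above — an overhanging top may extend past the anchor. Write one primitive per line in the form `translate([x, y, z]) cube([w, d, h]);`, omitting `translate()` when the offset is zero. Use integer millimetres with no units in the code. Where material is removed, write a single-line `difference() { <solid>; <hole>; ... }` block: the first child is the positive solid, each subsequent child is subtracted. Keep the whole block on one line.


difference() { translate([342, 266, 0]) cube([4593, 126, 2989]); translate([1238, 266, 1633]) cube([1188, 126, 651]); }


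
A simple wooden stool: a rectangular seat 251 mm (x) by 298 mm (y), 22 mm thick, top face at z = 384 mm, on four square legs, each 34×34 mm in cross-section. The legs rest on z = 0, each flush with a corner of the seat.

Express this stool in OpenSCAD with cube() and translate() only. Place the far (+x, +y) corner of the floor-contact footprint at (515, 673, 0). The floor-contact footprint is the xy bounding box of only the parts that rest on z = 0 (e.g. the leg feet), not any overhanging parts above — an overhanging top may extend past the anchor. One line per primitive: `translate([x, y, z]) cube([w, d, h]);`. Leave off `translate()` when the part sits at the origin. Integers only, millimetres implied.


translate([264, 375, 362]) cube([251, 298, 22]);
translate([264, 375, 0]) cube([34, 34, 362]);
translate([481, 375, 0]) cube([34, 34, 362]);
translate([264, 639, 0]) cube([34, 34, 362]);
translate([481, 639, 0]) cube([34, 34, 362]);


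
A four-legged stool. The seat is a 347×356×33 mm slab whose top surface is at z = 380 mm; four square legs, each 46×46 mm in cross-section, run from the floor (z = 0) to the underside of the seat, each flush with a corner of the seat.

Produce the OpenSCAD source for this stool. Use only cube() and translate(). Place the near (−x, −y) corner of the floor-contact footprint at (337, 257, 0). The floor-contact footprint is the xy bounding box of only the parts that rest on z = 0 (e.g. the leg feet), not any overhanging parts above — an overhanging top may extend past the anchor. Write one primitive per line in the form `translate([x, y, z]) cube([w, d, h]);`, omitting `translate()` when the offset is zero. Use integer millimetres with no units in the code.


translate([337, 257, 347]) cube([347, 356, 33]);
translate([337, 257, 0]) cube([46, 46, 347]);
translate([638, 257, 0]) cube([46, 46, 347]);
translate([337, 567, 0]) cube([46, 46, 347]);
translate([638, 567, 0]) cube([46, 46, 347]);


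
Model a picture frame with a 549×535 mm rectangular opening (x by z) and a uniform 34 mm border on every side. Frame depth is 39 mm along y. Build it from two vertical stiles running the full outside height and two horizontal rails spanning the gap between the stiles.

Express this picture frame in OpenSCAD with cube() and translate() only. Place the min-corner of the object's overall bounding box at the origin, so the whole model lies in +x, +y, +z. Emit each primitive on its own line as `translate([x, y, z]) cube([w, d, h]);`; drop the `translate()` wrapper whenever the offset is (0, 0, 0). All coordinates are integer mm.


cube([34, 39, 603]);
translate([583, 0, 0]) cube([34, 39, 603]);
translate([34, 0, 0]) cube([549, 39, 34]);
translate([34, 0, 569]) cube([549, 39, 34]);


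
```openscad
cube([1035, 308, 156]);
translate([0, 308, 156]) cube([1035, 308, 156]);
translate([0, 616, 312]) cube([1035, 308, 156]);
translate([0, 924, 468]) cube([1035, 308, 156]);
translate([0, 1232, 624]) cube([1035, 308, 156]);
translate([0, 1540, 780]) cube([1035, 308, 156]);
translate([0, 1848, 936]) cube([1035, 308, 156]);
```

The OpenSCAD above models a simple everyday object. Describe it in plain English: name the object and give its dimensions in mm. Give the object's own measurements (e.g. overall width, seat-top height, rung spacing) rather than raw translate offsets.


A straight staircase of 7 solid steps. Each step is 1035 mm wide (x), 308 mm deep (y, the going) and 156 mm tall (the rise). The first step rests on the floor; each subsequent step sits one going further in +y and one rise higher in +z, directly behind and above the previous step with no overlap.


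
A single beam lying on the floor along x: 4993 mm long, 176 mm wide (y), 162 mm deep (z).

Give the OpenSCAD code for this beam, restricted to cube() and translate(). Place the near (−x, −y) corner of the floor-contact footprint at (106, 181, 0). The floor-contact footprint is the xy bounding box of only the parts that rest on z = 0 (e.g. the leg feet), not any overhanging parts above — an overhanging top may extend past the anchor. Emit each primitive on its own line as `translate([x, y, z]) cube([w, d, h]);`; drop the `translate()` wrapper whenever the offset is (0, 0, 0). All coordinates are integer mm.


translate([106, 181, 0]) cube([4993, 176, 162]);


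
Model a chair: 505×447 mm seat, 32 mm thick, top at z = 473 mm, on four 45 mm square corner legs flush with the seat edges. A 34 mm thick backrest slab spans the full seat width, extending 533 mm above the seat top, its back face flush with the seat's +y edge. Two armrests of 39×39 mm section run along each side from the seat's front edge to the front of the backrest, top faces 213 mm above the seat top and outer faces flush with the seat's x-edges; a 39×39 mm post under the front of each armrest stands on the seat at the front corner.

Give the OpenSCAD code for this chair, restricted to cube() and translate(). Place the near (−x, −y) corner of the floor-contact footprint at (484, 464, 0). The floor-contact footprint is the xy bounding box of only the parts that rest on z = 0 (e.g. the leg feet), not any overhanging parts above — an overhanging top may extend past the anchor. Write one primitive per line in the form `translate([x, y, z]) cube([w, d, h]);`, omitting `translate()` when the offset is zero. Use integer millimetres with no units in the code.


translate([484, 464, 441]) cube([505, 447, 32]);
translate([484, 464, 0]) cube([45, 45, 441]);
translate([944, 464, 0]) cube([45, 45, 441]);
translate([484, 866, 0]) cube([45, 45, 441]);
translate([944, 866, 0]) cube([45, 45, 441]);
translate([484, 877, 473]) cube([505, 34, 533]);
translate([484, 464, 647]) cube([39, 413, 39]);
translate([950, 464, 647]) cube([39, 413, 39]);
translate([484, 464, 473]) cube([39, 39, 174]);
translate([950, 464, 473]) cube([39, 39, 174]);


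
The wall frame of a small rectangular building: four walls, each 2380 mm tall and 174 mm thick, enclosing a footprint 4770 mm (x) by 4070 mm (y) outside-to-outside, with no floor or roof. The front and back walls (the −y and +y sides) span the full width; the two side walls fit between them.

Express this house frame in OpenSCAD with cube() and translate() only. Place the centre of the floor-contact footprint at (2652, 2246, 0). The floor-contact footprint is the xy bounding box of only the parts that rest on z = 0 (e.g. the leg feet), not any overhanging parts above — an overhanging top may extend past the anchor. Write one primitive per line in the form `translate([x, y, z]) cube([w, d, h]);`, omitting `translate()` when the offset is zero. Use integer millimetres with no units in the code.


translate([267, 211, 0]) cube([4770, 174, 2380]);
translate([267, 4107, 0]) cube([4770, 174, 2380]);
translate([267, 385, 0]) cube([174, 3722, 2380]);
translate([4863, 385, 0]) cube([174, 3722, 2380]);


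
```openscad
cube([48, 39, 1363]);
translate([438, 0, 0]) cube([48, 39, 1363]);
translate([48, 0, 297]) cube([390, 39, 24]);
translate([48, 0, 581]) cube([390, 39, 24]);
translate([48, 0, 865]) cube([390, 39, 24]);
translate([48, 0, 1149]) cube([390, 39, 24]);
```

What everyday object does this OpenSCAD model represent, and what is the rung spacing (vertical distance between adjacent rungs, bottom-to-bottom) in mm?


A ladder. The rung spacing is 284 mm.

Two tall 48×39 posts with 4 short bars between them — a ladder. Adjacent rungs sit at z = 297 and z = 581, so the spacing is 581 − 297 = 284 mm.


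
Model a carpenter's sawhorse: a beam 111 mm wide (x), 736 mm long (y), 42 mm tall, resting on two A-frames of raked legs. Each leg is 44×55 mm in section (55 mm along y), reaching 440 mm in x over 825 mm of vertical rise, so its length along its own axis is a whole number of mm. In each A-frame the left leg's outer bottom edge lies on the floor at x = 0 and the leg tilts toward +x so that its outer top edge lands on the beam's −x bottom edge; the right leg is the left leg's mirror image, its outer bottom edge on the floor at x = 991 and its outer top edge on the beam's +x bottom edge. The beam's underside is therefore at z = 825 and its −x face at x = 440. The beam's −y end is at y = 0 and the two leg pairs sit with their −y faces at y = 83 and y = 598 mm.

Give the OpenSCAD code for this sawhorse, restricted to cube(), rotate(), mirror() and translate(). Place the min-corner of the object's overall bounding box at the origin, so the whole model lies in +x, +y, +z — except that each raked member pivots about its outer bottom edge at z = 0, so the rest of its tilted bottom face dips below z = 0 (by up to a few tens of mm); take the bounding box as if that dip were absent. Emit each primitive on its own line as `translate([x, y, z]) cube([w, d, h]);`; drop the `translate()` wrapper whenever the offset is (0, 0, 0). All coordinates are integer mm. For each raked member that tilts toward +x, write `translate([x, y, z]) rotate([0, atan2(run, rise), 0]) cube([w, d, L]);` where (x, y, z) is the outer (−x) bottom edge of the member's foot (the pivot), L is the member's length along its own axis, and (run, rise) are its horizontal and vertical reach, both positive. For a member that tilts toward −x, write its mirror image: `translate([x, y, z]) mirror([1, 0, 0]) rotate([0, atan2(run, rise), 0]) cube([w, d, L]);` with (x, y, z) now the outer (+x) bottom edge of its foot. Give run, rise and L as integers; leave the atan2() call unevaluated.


translate([440, 0, 825]) cube([111, 736, 42]);
translate([0, 83, 0]) rotate([0, atan2(440, 825), 0]) cube([44, 55, 935]);
translate([991, 83, 0]) mirror([1, 0, 0]) rotate([0, atan2(440, 825), 0]) cube([44, 55, 935]);
translate([0, 598, 0]) rotate([0, atan2(440, 825), 0]) cube([44, 55, 935]);
translate([991, 598, 0]) mirror([1, 0, 0]) rotate([0, atan2(440, 825), 0]) cube([44, 55, 935]);


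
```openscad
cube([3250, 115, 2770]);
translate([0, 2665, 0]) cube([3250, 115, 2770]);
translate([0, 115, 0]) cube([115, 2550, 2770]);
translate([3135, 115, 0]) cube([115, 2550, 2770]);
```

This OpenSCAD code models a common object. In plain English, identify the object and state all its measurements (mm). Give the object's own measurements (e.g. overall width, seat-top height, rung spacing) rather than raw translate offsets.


The wall frame of a small rectangular building: four walls, each 2770 mm tall and 115 mm thick, enclosing a footprint 3250 mm (x) by 2780 mm (y) outside-to-outside, with no floor or roof. The front and back walls (the −y and +y sides) span the full width; the two side walls fit between them.


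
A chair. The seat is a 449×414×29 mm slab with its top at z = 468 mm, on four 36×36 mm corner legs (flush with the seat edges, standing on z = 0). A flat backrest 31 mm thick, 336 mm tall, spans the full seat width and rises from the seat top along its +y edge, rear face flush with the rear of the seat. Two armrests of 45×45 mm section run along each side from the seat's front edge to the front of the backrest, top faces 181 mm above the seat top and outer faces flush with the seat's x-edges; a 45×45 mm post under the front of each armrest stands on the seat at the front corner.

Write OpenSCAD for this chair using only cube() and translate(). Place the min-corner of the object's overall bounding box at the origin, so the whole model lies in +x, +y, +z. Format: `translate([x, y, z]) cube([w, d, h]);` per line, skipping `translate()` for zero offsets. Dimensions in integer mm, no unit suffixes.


translate([0, 0, 439]) cube([449, 414, 29]);
cube([36, 36, 439]);
translate([413, 0, 0]) cube([36, 36, 439]);
translate([0, 378, 0]) cube([36, 36, 439]);
translate([413, 378, 0]) cube([36, 36, 439]);
translate([0, 383, 468]) cube([449, 31, 336]);
translate([0, 0, 604]) cube([45, 383, 45]);
translate([404, 0, 604]) cube([45, 383, 45]);
translate([0, 0, 468]) cube([45, 45, 136]);
translate([404, 0, 468]) cube([45, 45, 136]);


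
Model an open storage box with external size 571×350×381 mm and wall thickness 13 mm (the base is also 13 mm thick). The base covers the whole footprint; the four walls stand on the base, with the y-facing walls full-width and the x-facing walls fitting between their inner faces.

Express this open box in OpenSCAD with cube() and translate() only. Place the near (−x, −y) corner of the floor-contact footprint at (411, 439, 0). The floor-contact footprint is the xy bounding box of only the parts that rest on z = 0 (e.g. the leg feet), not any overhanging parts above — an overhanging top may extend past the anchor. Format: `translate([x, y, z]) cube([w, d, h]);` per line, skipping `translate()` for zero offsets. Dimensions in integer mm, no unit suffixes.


translate([411, 439, 0]) cube([571, 350, 13]);
translate([411, 439, 13]) cube([571, 13, 368]);
translate([411, 776, 13]) cube([571, 13, 368]);
translate([411, 452, 13]) cube([13, 324, 368]);
translate([969, 452, 13]) cube([13, 324, 368]);


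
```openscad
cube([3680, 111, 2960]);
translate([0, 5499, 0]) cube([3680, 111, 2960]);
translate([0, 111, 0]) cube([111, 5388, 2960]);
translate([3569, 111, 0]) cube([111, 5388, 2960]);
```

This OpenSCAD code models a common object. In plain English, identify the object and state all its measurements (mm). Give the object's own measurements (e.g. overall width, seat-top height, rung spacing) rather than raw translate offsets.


The wall frame of a small rectangular building: four walls, each 2960 mm tall and 111 mm thick, enclosing a footprint 3680 mm (x) by 5610 mm (y) outside-to-outside, with no floor or roof. The front and back walls (the −y and +y sides) span the full width; the two side walls fit between them.


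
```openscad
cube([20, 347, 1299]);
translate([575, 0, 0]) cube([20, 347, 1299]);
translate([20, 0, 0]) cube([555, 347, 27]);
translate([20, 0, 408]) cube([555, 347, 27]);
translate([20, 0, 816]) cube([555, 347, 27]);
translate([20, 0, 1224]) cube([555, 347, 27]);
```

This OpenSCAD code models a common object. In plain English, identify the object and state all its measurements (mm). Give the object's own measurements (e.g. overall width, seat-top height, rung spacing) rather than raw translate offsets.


An open bookshelf. Two side panels, each 20 mm thick, 347 mm deep and 1299 mm tall, stand 595 mm apart (outside-to-outside). Between them sit 4 shelves, each 27 mm thick and 347 mm deep, spanning the full gap between the sides. The bottom shelf rests on the floor (its underside at z = 0) and the clear gap between one shelf's top and the next shelf's underside is 381 mm.


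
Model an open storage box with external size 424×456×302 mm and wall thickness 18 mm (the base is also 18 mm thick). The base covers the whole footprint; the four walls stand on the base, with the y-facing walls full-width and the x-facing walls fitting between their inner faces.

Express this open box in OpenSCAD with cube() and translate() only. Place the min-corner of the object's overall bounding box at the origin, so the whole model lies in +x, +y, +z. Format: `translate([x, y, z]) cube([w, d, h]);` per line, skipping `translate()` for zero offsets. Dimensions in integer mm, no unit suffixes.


cube([424, 456, 18]);
translate([0, 0, 18]) cube([424, 18, 284]);
translate([0, 438, 18]) cube([424, 18, 284]);
translate([0, 18, 18]) cube([18, 420, 284]);
translate([406, 18, 18]) cube([18, 420, 284]);
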